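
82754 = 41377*2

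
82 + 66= 148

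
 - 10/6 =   -  5/3 = - 1.67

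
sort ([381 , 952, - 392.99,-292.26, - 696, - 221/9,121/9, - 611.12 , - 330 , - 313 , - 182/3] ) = [ - 696, - 611.12 , - 392.99, - 330, -313, - 292.26 ,  -  182/3, - 221/9,  121/9,  381, 952 ]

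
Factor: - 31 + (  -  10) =  -  41^1  =  -41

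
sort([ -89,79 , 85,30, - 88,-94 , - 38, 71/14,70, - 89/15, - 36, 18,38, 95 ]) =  [ - 94 ,- 89 , - 88 , - 38, - 36,-89/15, 71/14, 18, 30, 38 , 70,  79,85  ,  95]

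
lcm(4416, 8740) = 419520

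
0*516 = 0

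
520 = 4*130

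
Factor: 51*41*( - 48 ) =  - 2^4*3^2 * 17^1*41^1 = - 100368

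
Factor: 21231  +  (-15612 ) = 3^1*1873^1 = 5619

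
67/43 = 1+24/43= 1.56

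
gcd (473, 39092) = 1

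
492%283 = 209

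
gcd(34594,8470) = 14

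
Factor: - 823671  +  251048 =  - 572623 = -271^1*2113^1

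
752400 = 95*7920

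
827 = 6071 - 5244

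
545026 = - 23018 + 568044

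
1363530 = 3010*453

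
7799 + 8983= 16782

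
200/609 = 200/609 = 0.33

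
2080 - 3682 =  - 1602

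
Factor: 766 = 2^1 * 383^1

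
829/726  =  829/726 =1.14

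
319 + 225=544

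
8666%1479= 1271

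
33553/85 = 394 + 63/85 = 394.74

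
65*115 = 7475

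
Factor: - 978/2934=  - 1/3  =  - 3^( - 1)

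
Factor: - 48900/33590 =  - 4890/3359 = - 2^1*3^1 * 5^1*163^1*3359^(-1 )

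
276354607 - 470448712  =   - 194094105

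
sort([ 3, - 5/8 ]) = [ - 5/8,  3]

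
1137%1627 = 1137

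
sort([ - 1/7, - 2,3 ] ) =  [ - 2,- 1/7,3]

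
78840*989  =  77972760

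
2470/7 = 352 + 6/7= 352.86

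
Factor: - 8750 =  - 2^1 *5^4*7^1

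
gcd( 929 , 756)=1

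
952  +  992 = 1944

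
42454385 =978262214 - 935807829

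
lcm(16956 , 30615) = 1102140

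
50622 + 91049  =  141671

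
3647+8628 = 12275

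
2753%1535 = 1218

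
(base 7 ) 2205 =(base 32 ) OL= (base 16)315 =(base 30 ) q9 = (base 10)789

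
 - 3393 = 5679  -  9072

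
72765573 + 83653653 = 156419226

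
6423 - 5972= 451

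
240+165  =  405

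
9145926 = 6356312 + 2789614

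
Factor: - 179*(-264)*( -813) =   -  2^3*3^2*11^1 * 179^1*271^1  =  -  38419128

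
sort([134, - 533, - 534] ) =[ - 534, - 533, 134]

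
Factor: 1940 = 2^2*5^1*97^1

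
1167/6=194 + 1/2 =194.50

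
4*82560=330240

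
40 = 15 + 25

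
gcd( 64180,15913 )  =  1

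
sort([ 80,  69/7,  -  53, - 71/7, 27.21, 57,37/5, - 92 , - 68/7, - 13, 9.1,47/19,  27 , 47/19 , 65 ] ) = [ - 92 , - 53, - 13, - 71/7, - 68/7, 47/19, 47/19,  37/5, 9.1, 69/7 , 27,27.21 , 57,65 , 80 ] 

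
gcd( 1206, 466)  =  2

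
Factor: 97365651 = 3^1*32455217^1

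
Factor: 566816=2^5*17713^1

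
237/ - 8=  - 237/8 = - 29.62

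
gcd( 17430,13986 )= 42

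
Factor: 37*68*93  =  233988 = 2^2*3^1*17^1*31^1*37^1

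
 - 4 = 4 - 8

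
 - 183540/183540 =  - 1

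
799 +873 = 1672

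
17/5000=17/5000 = 0.00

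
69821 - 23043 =46778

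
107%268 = 107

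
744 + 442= 1186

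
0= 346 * 0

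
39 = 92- 53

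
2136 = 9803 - 7667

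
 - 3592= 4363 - 7955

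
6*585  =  3510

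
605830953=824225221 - 218394268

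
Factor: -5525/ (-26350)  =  2^(  -  1)*13^1*31^( - 1 )=13/62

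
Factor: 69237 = 3^2*7^2*157^1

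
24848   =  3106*8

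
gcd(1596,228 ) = 228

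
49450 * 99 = 4895550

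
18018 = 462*39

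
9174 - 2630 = 6544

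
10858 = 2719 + 8139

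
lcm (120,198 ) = 3960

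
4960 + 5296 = 10256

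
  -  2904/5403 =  - 968/1801 = -0.54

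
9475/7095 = 1895/1419 = 1.34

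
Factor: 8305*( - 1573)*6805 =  - 88898920825 = - 5^2*11^3 * 13^1*151^1*1361^1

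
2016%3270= 2016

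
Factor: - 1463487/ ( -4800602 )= 2^(- 1)* 3^1 * 29^( - 1 )*37^( - 1 )*2237^( - 1) * 487829^1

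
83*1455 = 120765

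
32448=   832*39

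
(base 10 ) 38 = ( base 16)26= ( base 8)46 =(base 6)102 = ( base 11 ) 35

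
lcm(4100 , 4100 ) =4100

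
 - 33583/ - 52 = 33583/52 = 645.83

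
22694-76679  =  -53985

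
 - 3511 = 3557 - 7068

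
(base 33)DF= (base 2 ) 110111100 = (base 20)124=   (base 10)444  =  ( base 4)12330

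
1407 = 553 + 854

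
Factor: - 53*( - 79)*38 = 2^1*19^1 * 53^1*79^1 = 159106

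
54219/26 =2085 + 9/26 = 2085.35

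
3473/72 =48+17/72= 48.24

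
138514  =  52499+86015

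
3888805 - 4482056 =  - 593251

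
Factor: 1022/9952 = 511/4976 = 2^( -4)*7^1*73^1*311^( -1) 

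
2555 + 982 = 3537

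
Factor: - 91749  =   - 3^1*7^1*17^1*257^1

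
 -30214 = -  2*15107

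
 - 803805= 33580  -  837385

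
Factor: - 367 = - 367^1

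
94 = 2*47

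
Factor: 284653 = 281^1 * 1013^1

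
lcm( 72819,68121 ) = 2111751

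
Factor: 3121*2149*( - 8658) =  - 58069457082 =- 2^1*3^2*7^1*13^1*37^1*307^1*3121^1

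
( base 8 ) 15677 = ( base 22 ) EEJ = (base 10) 7103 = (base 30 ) 7qn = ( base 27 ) 9K2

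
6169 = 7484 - 1315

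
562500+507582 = 1070082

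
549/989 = 549/989 = 0.56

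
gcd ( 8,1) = 1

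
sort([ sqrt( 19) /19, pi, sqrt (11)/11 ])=[ sqrt( 19 )/19,  sqrt ( 11 )/11, pi]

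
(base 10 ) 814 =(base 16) 32e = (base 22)1F0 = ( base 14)422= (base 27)134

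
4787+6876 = 11663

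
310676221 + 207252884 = 517929105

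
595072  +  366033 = 961105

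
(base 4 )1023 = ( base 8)113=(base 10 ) 75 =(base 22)39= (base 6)203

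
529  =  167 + 362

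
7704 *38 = 292752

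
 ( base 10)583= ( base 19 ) 1bd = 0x247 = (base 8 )1107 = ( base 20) 193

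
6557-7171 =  - 614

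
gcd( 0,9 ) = 9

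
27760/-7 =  - 3966 + 2/7 = -3965.71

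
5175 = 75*69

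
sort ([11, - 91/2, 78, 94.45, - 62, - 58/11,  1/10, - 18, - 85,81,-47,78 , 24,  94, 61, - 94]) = [ - 94, - 85,-62, - 47, - 91/2, - 18,- 58/11, 1/10,  11,24,61, 78 , 78,81 , 94,94.45] 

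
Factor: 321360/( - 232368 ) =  - 5^1*13^1*47^( - 1) = - 65/47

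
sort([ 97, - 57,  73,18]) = [  -  57, 18, 73, 97]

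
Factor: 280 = 2^3*5^1*7^1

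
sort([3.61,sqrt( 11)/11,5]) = [ sqrt( 11) /11,3.61,5]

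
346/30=173/15=   11.53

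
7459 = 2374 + 5085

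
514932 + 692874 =1207806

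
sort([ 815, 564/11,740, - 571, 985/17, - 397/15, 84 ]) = [ - 571,-397/15, 564/11, 985/17, 84, 740, 815]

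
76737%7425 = 2487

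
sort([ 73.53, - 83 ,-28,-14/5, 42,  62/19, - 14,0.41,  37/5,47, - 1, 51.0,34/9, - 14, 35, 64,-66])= [ - 83,-66, - 28, - 14, - 14,-14/5 , - 1,0.41,62/19 , 34/9,37/5,35, 42,47,51.0, 64,73.53]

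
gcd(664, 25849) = 1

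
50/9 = 5+5/9 = 5.56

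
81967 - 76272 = 5695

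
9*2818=25362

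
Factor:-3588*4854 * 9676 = -2^5  *  3^2*13^1*23^1*41^1*59^1*809^1 = - 168518686752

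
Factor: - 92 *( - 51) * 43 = 2^2*3^1 * 17^1*23^1*43^1=201756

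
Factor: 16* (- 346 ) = -2^5 * 173^1 = - 5536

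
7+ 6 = 13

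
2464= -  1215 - - 3679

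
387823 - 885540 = - 497717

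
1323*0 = 0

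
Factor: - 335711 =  -19^1*17669^1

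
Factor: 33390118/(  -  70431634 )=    -7^(-1)*13^(-1)*929^1*17971^1*386987^(-1 ) = - 16695059/35215817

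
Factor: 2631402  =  2^1* 3^2*29^1 * 71^2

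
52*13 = 676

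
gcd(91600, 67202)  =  2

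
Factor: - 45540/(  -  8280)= 11/2  =  2^( - 1)*11^1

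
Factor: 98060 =2^2*5^1*4903^1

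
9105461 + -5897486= 3207975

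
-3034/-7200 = 1517/3600 = 0.42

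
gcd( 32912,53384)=8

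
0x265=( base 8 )1145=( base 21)184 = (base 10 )613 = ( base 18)1g1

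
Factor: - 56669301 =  - 3^5*13^1*17939^1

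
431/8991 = 431/8991 = 0.05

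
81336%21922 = 15570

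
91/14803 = 91/14803 = 0.01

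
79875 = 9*8875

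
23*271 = 6233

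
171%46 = 33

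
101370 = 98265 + 3105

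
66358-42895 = 23463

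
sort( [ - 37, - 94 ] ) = [ - 94 ,  -  37]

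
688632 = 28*24594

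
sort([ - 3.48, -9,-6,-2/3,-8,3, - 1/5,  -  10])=[-10,-9, - 8, - 6, - 3.48, -2/3, - 1/5, 3]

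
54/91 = 54/91 = 0.59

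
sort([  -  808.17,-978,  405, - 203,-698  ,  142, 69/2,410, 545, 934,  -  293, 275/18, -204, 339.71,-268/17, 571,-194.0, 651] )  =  [ - 978, - 808.17, -698 ,- 293,- 204,-203, - 194.0, - 268/17,275/18, 69/2, 142, 339.71,405,410, 545, 571,  651, 934 ]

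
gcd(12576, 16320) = 96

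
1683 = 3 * 561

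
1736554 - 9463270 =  - 7726716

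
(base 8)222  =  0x92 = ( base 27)5B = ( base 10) 146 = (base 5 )1041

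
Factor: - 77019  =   - 3^1*25673^1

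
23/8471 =23/8471 = 0.00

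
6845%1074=401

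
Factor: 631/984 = 2^(  -  3 ) * 3^( - 1) * 41^(  -  1)*631^1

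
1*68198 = 68198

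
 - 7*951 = -6657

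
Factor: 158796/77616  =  401/196 = 2^( - 2)*7^ ( - 2 )*401^1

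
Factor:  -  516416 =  - 2^6*8069^1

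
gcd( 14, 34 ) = 2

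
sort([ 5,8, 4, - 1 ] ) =[ - 1, 4,5,8] 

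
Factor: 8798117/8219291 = 37^( - 1) * 193^( - 1 )  *313^1 * 1151^( - 1 ) * 28109^1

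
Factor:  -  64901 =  -64901^1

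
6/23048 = 3/11524 = 0.00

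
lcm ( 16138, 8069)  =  16138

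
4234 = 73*58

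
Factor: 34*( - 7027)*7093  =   - 1694645374 = - 2^1*17^1*41^1*173^1*7027^1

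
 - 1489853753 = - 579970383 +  - 909883370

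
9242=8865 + 377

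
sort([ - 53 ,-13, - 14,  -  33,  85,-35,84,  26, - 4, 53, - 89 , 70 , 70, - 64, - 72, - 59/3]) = [ - 89, - 72,-64, - 53, - 35,-33, - 59/3, - 14, -13, - 4,26, 53,  70, 70, 84, 85] 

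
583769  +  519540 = 1103309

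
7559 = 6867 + 692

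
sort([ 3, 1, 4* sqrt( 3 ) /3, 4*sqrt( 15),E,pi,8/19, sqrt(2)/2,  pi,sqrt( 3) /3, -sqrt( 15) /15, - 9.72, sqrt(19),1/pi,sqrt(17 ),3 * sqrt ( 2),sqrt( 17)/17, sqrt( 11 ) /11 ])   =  [ - 9.72, -sqrt( 15)/15,sqrt( 17 ) /17, sqrt(11)/11,1/pi, 8/19,sqrt( 3 )/3,sqrt( 2 ) /2,1,4*sqrt( 3 ) /3, E, 3,pi,pi, sqrt( 17 ),3*sqrt( 2),sqrt( 19 ), 4* sqrt( 15 ) ] 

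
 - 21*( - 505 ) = 10605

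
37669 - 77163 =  - 39494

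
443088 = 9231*48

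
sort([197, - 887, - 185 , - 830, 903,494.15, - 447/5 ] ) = [ - 887, - 830,-185, - 447/5  ,  197,494.15, 903]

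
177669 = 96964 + 80705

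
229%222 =7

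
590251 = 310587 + 279664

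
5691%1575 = 966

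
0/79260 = 0 = 0.00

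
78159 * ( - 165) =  - 12896235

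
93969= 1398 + 92571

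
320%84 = 68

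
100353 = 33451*3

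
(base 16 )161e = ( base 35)4LR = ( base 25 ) 91C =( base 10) 5662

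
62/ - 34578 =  - 1  +  17258/17289= - 0.00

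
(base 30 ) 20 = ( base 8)74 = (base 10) 60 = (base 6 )140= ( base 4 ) 330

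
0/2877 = 0 = 0.00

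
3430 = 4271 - 841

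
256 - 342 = -86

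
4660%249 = 178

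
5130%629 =98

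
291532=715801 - 424269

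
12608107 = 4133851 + 8474256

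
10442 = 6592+3850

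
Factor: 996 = 2^2 * 3^1*83^1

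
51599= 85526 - 33927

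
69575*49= 3409175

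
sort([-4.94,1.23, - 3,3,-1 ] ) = [ - 4.94, - 3, - 1, 1.23,3]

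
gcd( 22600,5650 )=5650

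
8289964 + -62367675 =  - 54077711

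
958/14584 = 479/7292=0.07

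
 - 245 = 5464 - 5709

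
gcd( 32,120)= 8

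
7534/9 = 837 + 1/9  =  837.11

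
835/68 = 835/68 = 12.28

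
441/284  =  1 + 157/284 = 1.55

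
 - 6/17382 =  - 1/2897 = -0.00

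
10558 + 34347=44905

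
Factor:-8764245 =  - 3^2*5^1*7^1*27823^1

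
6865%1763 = 1576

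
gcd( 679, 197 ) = 1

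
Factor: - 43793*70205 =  - 5^1*19^1*739^1*43793^1 = - 3074487565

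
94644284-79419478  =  15224806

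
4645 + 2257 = 6902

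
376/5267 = 376/5267 =0.07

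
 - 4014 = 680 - 4694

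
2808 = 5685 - 2877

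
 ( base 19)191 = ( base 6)2245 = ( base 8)1025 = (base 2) 1000010101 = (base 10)533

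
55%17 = 4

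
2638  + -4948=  - 2310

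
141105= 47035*3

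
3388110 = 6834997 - 3446887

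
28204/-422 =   -  14102/211= - 66.83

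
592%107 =57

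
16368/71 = 230 + 38/71 = 230.54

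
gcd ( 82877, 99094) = 1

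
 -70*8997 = - 629790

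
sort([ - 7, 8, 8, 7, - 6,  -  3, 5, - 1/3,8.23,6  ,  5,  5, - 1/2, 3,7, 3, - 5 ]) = [ - 7, - 6, - 5, - 3, - 1/2,  -  1/3,3,3,5, 5,5, 6,7, 7, 8, 8, 8.23]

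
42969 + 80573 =123542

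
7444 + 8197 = 15641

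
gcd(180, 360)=180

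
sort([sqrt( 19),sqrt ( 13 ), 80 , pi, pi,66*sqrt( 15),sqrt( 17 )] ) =[ pi, pi,sqrt( 13),sqrt(17) , sqrt( 19) , 80, 66*sqrt ( 15)]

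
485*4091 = 1984135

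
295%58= 5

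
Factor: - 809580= - 2^2*3^1*5^1*103^1 *131^1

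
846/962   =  423/481 = 0.88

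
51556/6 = 8592+ 2/3=8592.67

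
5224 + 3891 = 9115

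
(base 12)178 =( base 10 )236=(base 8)354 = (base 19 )C8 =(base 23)A6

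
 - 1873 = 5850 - 7723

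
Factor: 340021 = 11^1*30911^1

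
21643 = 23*941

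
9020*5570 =50241400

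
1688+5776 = 7464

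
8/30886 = 4/15443 = 0.00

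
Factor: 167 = 167^1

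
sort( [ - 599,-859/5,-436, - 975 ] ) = [-975, - 599, - 436, - 859/5] 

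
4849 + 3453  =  8302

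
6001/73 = 82 + 15/73 = 82.21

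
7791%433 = 430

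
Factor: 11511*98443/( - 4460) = -2^(-2 )*3^2 * 5^(-1 )*223^(  -  1 )*1279^1*98443^1 = -1133177373/4460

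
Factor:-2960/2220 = -2^2*3^(-1 ) = - 4/3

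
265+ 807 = 1072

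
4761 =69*69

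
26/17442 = 13/8721 = 0.00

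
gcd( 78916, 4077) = 1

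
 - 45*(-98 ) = 4410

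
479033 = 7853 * 61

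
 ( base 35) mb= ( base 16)30d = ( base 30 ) Q1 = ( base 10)781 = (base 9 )1057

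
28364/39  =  28364/39=727.28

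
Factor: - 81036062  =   - 2^1  *40518031^1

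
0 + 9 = 9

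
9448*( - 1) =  - 9448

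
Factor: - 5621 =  - 7^1*11^1*73^1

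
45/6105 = 3/407  =  0.01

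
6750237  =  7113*949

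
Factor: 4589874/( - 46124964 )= - 2^( - 1 )*3^(-2)*29^(-1)*4909^( - 1)*254993^1= - 254993/2562498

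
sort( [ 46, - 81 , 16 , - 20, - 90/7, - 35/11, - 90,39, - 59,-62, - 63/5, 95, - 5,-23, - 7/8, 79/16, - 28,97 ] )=[-90, - 81 , - 62,-59 ,-28 ,-23, - 20, - 90/7, - 63/5,  -  5 ,  -  35/11, - 7/8, 79/16,16,39,  46, 95,97] 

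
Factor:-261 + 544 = 283  =  283^1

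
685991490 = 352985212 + 333006278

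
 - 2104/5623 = -2104/5623 = - 0.37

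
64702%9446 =8026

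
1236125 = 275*4495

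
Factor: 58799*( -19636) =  - 1154577164  =  -2^2*13^1 *4523^1*4909^1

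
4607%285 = 47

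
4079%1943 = 193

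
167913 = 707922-540009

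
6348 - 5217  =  1131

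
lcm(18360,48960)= 146880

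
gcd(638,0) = 638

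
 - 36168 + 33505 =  - 2663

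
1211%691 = 520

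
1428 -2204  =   - 776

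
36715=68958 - 32243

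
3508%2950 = 558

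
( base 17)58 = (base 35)2N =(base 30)33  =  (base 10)93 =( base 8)135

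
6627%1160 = 827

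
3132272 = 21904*143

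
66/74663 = 66/74663 =0.00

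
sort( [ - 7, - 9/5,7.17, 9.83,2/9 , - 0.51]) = [  -  7,- 9/5, - 0.51, 2/9, 7.17 , 9.83 ] 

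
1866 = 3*622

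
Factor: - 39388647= -3^1*13129549^1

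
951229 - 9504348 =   -  8553119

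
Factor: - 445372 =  - 2^2*23^1*47^1 * 103^1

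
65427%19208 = 7803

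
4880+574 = 5454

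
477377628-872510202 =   -  395132574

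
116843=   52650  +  64193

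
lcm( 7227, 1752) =57816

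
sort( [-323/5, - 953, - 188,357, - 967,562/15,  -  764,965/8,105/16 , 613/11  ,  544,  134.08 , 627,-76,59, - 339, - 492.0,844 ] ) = [ - 967, -953 , - 764, - 492.0, - 339,  -  188 ,-76 , - 323/5,105/16, 562/15, 613/11,  59 , 965/8,134.08,357,544 , 627 , 844] 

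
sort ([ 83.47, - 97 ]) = [ - 97, 83.47]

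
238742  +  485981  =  724723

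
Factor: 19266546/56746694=3^1 * 13^1* 247007^1*28373347^( - 1) = 9633273/28373347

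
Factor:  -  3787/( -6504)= 2^( - 3)*3^( -1 )* 7^1*271^( - 1 )*541^1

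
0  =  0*1649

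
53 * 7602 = 402906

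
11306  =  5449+5857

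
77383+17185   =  94568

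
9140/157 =9140/157=58.22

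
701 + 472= 1173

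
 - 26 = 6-32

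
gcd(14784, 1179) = 3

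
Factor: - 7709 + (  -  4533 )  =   - 2^1 * 6121^1 = - 12242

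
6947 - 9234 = - 2287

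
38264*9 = 344376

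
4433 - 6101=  - 1668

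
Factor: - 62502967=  - 149^1*419483^1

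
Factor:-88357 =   -  149^1*593^1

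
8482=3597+4885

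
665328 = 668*996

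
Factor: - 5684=-2^2*7^2*29^1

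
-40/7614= -20/3807 = - 0.01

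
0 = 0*39223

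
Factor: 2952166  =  2^1* 7^1 * 210869^1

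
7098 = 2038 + 5060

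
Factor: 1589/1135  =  7/5  =  5^( - 1 )*7^1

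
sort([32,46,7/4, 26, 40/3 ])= [7/4, 40/3, 26,32 , 46 ]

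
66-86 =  - 20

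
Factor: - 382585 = -5^1*7^1*17^1 * 643^1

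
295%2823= 295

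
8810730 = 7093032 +1717698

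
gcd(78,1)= 1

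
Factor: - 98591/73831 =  - 17^( - 1)*19^1*43^( - 1)*101^( - 1) * 5189^1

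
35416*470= 16645520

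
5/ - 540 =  - 1 + 107/108  =  - 0.01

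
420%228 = 192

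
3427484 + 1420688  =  4848172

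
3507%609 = 462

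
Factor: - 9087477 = - 3^1 *7^1*432737^1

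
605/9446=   605/9446 = 0.06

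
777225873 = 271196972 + 506028901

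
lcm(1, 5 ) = 5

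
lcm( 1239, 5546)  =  116466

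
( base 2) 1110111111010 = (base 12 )4536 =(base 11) 5847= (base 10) 7674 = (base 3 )101112020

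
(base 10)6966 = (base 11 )5263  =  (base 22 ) E8E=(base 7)26211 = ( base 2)1101100110110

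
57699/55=57699/55 = 1049.07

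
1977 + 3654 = 5631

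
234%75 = 9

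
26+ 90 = 116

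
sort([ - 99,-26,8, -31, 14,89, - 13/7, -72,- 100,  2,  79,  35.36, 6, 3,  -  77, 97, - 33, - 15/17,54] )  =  [ - 100, - 99, - 77  , - 72, - 33, - 31, - 26, - 13/7, - 15/17,2 , 3, 6,  8 , 14,35.36,54  ,  79,89,97 ]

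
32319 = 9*3591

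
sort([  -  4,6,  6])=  [ - 4,6, 6]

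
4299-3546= 753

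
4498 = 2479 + 2019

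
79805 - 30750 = 49055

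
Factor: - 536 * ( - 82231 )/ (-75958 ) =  - 22037908/37979= -2^2*67^1*163^( - 1 )*233^( - 1)*82231^1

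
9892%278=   162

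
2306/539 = 4 + 150/539 = 4.28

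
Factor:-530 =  - 2^1* 5^1*53^1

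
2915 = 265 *11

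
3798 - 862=2936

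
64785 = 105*617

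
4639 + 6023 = 10662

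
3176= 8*397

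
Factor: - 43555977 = -3^2*89^1*54377^1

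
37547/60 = 37547/60 = 625.78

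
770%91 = 42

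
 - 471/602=-471/602 = -0.78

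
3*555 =1665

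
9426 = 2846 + 6580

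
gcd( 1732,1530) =2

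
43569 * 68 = 2962692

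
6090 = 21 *290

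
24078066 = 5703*4222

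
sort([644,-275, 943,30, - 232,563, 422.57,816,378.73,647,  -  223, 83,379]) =[ - 275, - 232, - 223,  30, 83,378.73,379,422.57,563,644,647,816,943 ] 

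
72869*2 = 145738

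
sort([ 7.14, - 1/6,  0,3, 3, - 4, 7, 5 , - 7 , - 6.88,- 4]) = [  -  7, - 6.88, - 4,-4 , - 1/6,0, 3 , 3, 5, 7,7.14]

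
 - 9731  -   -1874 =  - 7857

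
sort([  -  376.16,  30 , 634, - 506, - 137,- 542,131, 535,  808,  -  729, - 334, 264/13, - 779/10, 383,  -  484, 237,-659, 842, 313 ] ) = [ - 729  , - 659, - 542, - 506, - 484,-376.16, -334,-137, - 779/10,264/13, 30, 131,237, 313, 383 , 535, 634,  808, 842]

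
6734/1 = 6734 = 6734.00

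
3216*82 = 263712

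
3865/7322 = 3865/7322  =  0.53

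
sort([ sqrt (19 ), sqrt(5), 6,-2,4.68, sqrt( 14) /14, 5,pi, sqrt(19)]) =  [ - 2, sqrt( 14)/14 , sqrt (5 ),pi, sqrt( 19 ), sqrt(19),4.68,5, 6]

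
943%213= 91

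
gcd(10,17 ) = 1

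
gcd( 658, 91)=7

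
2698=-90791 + 93489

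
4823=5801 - 978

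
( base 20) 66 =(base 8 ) 176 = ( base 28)4E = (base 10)126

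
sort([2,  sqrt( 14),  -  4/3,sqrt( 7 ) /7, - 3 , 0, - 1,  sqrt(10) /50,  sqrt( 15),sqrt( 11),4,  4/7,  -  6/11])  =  [  -  3 , - 4/3  , - 1  ,-6/11, 0,sqrt( 10) /50, sqrt(7)/7,4/7 , 2 , sqrt( 11), sqrt ( 14), sqrt( 15), 4 ]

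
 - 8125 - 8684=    - 16809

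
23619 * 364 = 8597316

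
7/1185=7/1185 = 0.01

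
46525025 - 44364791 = 2160234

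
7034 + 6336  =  13370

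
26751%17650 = 9101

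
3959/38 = 104+7/38 = 104.18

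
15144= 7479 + 7665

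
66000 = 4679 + 61321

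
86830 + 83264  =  170094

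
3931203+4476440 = 8407643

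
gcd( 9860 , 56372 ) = 68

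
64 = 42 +22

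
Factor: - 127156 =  - 2^2 * 83^1*383^1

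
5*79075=395375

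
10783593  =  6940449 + 3843144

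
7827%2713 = 2401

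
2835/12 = 945/4 = 236.25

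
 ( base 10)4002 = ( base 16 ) FA2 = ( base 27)5d6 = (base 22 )85k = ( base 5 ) 112002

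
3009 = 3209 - 200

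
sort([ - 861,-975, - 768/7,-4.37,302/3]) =[ - 975, - 861 , - 768/7, - 4.37,302/3]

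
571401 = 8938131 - 8366730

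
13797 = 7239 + 6558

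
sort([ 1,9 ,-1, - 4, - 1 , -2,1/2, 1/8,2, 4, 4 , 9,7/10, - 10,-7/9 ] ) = [ - 10 , - 4,  -  2,-1, - 1 ,-7/9, 1/8, 1/2, 7/10,1,2,4,4, 9 , 9] 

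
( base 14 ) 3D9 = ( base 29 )qp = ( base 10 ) 779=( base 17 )2be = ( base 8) 1413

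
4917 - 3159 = 1758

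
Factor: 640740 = 2^2 * 3^1 * 5^1*59^1 * 181^1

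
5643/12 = 470 + 1/4 = 470.25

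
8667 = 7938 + 729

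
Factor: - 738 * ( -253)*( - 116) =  - 2^3*3^2*11^1 * 23^1*29^1 * 41^1 = - 21658824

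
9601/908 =9601/908 =10.57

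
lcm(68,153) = 612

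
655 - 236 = 419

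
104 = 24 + 80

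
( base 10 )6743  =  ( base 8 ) 15127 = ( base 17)165B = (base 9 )10222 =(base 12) 3A9B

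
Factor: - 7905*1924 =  - 2^2*3^1*5^1  *  13^1*17^1 * 31^1* 37^1= -15209220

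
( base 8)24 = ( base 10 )20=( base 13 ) 17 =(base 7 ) 26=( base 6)32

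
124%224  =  124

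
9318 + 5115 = 14433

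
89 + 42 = 131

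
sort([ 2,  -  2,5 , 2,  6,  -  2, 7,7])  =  [ - 2, - 2,  2, 2,5,  6,7,7]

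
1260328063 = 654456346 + 605871717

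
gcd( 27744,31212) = 3468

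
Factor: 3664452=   2^2 * 3^1*11^1*17^1*23^1* 71^1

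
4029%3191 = 838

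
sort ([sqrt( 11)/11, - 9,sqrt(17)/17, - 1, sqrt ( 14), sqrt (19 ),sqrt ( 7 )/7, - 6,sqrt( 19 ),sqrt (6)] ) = [ - 9, - 6,-1, sqrt(17)/17, sqrt(11 ) /11, sqrt(7)/7,  sqrt(6),sqrt( 14 ) , sqrt ( 19 ),sqrt(19 )]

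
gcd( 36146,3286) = 3286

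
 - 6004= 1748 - 7752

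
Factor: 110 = 2^1*5^1* 11^1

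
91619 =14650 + 76969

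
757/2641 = 757/2641 = 0.29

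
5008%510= 418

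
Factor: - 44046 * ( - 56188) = 2474856648 = 2^3 *3^2*11^1*1277^1*2447^1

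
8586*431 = 3700566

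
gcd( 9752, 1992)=8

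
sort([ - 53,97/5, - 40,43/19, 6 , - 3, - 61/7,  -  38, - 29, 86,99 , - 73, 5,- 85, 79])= [ - 85, - 73, - 53, - 40, - 38, - 29,-61/7, - 3, 43/19,5,  6,97/5,79, 86,99 ]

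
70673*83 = 5865859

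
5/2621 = 5/2621 =0.00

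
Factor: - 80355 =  - 3^1*5^1*11^1*487^1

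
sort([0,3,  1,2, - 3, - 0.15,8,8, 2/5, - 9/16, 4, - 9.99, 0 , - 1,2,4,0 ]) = [ - 9.99,  -  3,  -  1, - 9/16, - 0.15,0,0, 0,2/5,  1,  2, 2,3,4, 4, 8,8 ] 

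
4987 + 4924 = 9911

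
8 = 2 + 6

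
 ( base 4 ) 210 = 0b100100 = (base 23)1d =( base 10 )36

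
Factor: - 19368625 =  - 5^3*89^1*  1741^1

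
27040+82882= 109922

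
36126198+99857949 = 135984147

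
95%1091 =95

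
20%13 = 7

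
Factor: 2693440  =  2^6*5^1*19^1*443^1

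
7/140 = 1/20 = 0.05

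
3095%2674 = 421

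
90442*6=542652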